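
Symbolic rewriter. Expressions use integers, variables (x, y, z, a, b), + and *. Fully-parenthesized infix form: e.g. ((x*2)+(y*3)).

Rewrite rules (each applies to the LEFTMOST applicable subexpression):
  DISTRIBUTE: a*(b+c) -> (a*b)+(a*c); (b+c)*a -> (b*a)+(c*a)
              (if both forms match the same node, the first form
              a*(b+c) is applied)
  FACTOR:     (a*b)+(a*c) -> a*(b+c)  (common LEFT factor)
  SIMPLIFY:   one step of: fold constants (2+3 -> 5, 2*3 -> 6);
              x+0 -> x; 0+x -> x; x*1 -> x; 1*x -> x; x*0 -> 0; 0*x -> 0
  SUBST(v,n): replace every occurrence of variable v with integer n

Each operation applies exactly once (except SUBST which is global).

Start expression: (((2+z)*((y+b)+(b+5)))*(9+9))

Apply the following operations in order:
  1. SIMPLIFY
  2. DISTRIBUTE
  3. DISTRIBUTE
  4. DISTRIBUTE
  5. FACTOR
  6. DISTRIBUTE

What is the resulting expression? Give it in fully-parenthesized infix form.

Answer: (((((2+z)*y)+((2+z)*b))*18)+(((2+z)*(b+5))*18))

Derivation:
Start: (((2+z)*((y+b)+(b+5)))*(9+9))
Apply SIMPLIFY at R (target: (9+9)): (((2+z)*((y+b)+(b+5)))*(9+9)) -> (((2+z)*((y+b)+(b+5)))*18)
Apply DISTRIBUTE at L (target: ((2+z)*((y+b)+(b+5)))): (((2+z)*((y+b)+(b+5)))*18) -> ((((2+z)*(y+b))+((2+z)*(b+5)))*18)
Apply DISTRIBUTE at root (target: ((((2+z)*(y+b))+((2+z)*(b+5)))*18)): ((((2+z)*(y+b))+((2+z)*(b+5)))*18) -> ((((2+z)*(y+b))*18)+(((2+z)*(b+5))*18))
Apply DISTRIBUTE at LL (target: ((2+z)*(y+b))): ((((2+z)*(y+b))*18)+(((2+z)*(b+5))*18)) -> (((((2+z)*y)+((2+z)*b))*18)+(((2+z)*(b+5))*18))
Apply FACTOR at LL (target: (((2+z)*y)+((2+z)*b))): (((((2+z)*y)+((2+z)*b))*18)+(((2+z)*(b+5))*18)) -> ((((2+z)*(y+b))*18)+(((2+z)*(b+5))*18))
Apply DISTRIBUTE at LL (target: ((2+z)*(y+b))): ((((2+z)*(y+b))*18)+(((2+z)*(b+5))*18)) -> (((((2+z)*y)+((2+z)*b))*18)+(((2+z)*(b+5))*18))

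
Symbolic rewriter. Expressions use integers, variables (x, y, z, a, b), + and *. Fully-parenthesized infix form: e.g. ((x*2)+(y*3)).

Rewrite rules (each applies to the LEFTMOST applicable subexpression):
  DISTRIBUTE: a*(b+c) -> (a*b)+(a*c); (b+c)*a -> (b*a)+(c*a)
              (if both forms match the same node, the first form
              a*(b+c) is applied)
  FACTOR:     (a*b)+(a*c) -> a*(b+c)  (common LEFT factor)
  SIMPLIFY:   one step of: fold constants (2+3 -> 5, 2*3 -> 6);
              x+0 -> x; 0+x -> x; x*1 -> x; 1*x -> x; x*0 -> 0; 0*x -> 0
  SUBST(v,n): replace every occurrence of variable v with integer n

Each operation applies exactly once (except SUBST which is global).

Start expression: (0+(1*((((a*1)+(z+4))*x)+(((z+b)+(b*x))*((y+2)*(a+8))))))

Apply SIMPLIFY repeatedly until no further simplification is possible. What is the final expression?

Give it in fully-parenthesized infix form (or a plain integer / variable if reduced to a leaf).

Start: (0+(1*((((a*1)+(z+4))*x)+(((z+b)+(b*x))*((y+2)*(a+8))))))
Step 1: at root: (0+(1*((((a*1)+(z+4))*x)+(((z+b)+(b*x))*((y+2)*(a+8)))))) -> (1*((((a*1)+(z+4))*x)+(((z+b)+(b*x))*((y+2)*(a+8))))); overall: (0+(1*((((a*1)+(z+4))*x)+(((z+b)+(b*x))*((y+2)*(a+8)))))) -> (1*((((a*1)+(z+4))*x)+(((z+b)+(b*x))*((y+2)*(a+8)))))
Step 2: at root: (1*((((a*1)+(z+4))*x)+(((z+b)+(b*x))*((y+2)*(a+8))))) -> ((((a*1)+(z+4))*x)+(((z+b)+(b*x))*((y+2)*(a+8)))); overall: (1*((((a*1)+(z+4))*x)+(((z+b)+(b*x))*((y+2)*(a+8))))) -> ((((a*1)+(z+4))*x)+(((z+b)+(b*x))*((y+2)*(a+8))))
Step 3: at LLL: (a*1) -> a; overall: ((((a*1)+(z+4))*x)+(((z+b)+(b*x))*((y+2)*(a+8)))) -> (((a+(z+4))*x)+(((z+b)+(b*x))*((y+2)*(a+8))))
Fixed point: (((a+(z+4))*x)+(((z+b)+(b*x))*((y+2)*(a+8))))

Answer: (((a+(z+4))*x)+(((z+b)+(b*x))*((y+2)*(a+8))))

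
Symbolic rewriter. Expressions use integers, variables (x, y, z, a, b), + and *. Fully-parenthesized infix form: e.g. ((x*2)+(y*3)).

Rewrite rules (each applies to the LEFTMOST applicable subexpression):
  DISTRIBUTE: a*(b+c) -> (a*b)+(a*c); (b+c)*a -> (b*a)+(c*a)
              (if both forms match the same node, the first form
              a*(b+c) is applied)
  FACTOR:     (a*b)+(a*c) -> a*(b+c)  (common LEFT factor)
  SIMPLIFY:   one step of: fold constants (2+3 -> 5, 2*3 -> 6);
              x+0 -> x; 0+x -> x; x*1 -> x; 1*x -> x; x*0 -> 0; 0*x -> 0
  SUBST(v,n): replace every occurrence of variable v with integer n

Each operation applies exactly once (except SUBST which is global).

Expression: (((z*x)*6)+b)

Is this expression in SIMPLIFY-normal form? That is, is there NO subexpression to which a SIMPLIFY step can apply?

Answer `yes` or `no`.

Answer: yes

Derivation:
Expression: (((z*x)*6)+b)
Scanning for simplifiable subexpressions (pre-order)...
  at root: (((z*x)*6)+b) (not simplifiable)
  at L: ((z*x)*6) (not simplifiable)
  at LL: (z*x) (not simplifiable)
Result: no simplifiable subexpression found -> normal form.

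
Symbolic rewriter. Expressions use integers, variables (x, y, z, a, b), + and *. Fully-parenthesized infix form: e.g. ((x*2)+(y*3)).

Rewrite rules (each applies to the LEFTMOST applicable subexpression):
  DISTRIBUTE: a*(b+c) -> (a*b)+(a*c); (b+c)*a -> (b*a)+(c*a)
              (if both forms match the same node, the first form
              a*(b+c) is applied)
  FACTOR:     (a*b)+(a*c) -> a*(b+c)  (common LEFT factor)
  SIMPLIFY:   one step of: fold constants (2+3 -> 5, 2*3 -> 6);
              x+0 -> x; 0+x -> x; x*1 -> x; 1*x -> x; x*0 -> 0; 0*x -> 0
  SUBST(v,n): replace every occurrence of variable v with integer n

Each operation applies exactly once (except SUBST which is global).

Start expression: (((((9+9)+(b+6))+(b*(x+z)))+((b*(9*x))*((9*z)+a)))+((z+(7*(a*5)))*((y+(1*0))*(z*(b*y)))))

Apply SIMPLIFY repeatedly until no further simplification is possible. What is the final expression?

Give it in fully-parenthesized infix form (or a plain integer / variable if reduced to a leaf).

Answer: ((((18+(b+6))+(b*(x+z)))+((b*(9*x))*((9*z)+a)))+((z+(7*(a*5)))*(y*(z*(b*y)))))

Derivation:
Start: (((((9+9)+(b+6))+(b*(x+z)))+((b*(9*x))*((9*z)+a)))+((z+(7*(a*5)))*((y+(1*0))*(z*(b*y)))))
Step 1: at LLLL: (9+9) -> 18; overall: (((((9+9)+(b+6))+(b*(x+z)))+((b*(9*x))*((9*z)+a)))+((z+(7*(a*5)))*((y+(1*0))*(z*(b*y))))) -> ((((18+(b+6))+(b*(x+z)))+((b*(9*x))*((9*z)+a)))+((z+(7*(a*5)))*((y+(1*0))*(z*(b*y)))))
Step 2: at RRLR: (1*0) -> 0; overall: ((((18+(b+6))+(b*(x+z)))+((b*(9*x))*((9*z)+a)))+((z+(7*(a*5)))*((y+(1*0))*(z*(b*y))))) -> ((((18+(b+6))+(b*(x+z)))+((b*(9*x))*((9*z)+a)))+((z+(7*(a*5)))*((y+0)*(z*(b*y)))))
Step 3: at RRL: (y+0) -> y; overall: ((((18+(b+6))+(b*(x+z)))+((b*(9*x))*((9*z)+a)))+((z+(7*(a*5)))*((y+0)*(z*(b*y))))) -> ((((18+(b+6))+(b*(x+z)))+((b*(9*x))*((9*z)+a)))+((z+(7*(a*5)))*(y*(z*(b*y)))))
Fixed point: ((((18+(b+6))+(b*(x+z)))+((b*(9*x))*((9*z)+a)))+((z+(7*(a*5)))*(y*(z*(b*y)))))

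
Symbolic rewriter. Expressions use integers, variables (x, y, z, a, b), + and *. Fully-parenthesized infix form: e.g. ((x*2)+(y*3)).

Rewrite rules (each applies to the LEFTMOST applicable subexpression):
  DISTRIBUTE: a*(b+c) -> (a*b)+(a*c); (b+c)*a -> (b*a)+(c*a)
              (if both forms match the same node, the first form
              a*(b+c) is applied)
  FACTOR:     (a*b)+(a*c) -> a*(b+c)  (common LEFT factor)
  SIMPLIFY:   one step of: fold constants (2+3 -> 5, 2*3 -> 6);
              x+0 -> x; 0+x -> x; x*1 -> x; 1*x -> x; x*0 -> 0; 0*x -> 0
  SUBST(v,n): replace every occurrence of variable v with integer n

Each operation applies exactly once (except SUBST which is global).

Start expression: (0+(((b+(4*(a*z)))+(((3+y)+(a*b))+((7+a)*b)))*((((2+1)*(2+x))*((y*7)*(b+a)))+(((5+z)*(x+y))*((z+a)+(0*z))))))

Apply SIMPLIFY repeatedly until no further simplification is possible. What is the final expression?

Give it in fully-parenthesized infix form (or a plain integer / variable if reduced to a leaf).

Start: (0+(((b+(4*(a*z)))+(((3+y)+(a*b))+((7+a)*b)))*((((2+1)*(2+x))*((y*7)*(b+a)))+(((5+z)*(x+y))*((z+a)+(0*z))))))
Step 1: at root: (0+(((b+(4*(a*z)))+(((3+y)+(a*b))+((7+a)*b)))*((((2+1)*(2+x))*((y*7)*(b+a)))+(((5+z)*(x+y))*((z+a)+(0*z)))))) -> (((b+(4*(a*z)))+(((3+y)+(a*b))+((7+a)*b)))*((((2+1)*(2+x))*((y*7)*(b+a)))+(((5+z)*(x+y))*((z+a)+(0*z))))); overall: (0+(((b+(4*(a*z)))+(((3+y)+(a*b))+((7+a)*b)))*((((2+1)*(2+x))*((y*7)*(b+a)))+(((5+z)*(x+y))*((z+a)+(0*z)))))) -> (((b+(4*(a*z)))+(((3+y)+(a*b))+((7+a)*b)))*((((2+1)*(2+x))*((y*7)*(b+a)))+(((5+z)*(x+y))*((z+a)+(0*z)))))
Step 2: at RLLL: (2+1) -> 3; overall: (((b+(4*(a*z)))+(((3+y)+(a*b))+((7+a)*b)))*((((2+1)*(2+x))*((y*7)*(b+a)))+(((5+z)*(x+y))*((z+a)+(0*z))))) -> (((b+(4*(a*z)))+(((3+y)+(a*b))+((7+a)*b)))*(((3*(2+x))*((y*7)*(b+a)))+(((5+z)*(x+y))*((z+a)+(0*z)))))
Step 3: at RRRR: (0*z) -> 0; overall: (((b+(4*(a*z)))+(((3+y)+(a*b))+((7+a)*b)))*(((3*(2+x))*((y*7)*(b+a)))+(((5+z)*(x+y))*((z+a)+(0*z))))) -> (((b+(4*(a*z)))+(((3+y)+(a*b))+((7+a)*b)))*(((3*(2+x))*((y*7)*(b+a)))+(((5+z)*(x+y))*((z+a)+0))))
Step 4: at RRR: ((z+a)+0) -> (z+a); overall: (((b+(4*(a*z)))+(((3+y)+(a*b))+((7+a)*b)))*(((3*(2+x))*((y*7)*(b+a)))+(((5+z)*(x+y))*((z+a)+0)))) -> (((b+(4*(a*z)))+(((3+y)+(a*b))+((7+a)*b)))*(((3*(2+x))*((y*7)*(b+a)))+(((5+z)*(x+y))*(z+a))))
Fixed point: (((b+(4*(a*z)))+(((3+y)+(a*b))+((7+a)*b)))*(((3*(2+x))*((y*7)*(b+a)))+(((5+z)*(x+y))*(z+a))))

Answer: (((b+(4*(a*z)))+(((3+y)+(a*b))+((7+a)*b)))*(((3*(2+x))*((y*7)*(b+a)))+(((5+z)*(x+y))*(z+a))))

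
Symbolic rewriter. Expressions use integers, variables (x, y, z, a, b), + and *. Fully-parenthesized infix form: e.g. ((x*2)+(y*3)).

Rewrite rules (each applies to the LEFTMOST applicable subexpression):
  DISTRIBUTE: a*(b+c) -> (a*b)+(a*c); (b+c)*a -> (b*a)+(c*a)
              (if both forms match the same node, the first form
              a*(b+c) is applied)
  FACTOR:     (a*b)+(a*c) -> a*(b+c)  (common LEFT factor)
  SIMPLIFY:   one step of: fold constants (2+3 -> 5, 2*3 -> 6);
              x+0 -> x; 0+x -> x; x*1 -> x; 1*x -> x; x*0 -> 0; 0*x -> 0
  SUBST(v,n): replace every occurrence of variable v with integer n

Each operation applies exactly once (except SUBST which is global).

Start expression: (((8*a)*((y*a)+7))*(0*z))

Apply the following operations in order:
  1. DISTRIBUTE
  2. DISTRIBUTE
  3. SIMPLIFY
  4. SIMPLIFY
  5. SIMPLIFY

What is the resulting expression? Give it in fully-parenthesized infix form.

Start: (((8*a)*((y*a)+7))*(0*z))
Apply DISTRIBUTE at L (target: ((8*a)*((y*a)+7))): (((8*a)*((y*a)+7))*(0*z)) -> ((((8*a)*(y*a))+((8*a)*7))*(0*z))
Apply DISTRIBUTE at root (target: ((((8*a)*(y*a))+((8*a)*7))*(0*z))): ((((8*a)*(y*a))+((8*a)*7))*(0*z)) -> ((((8*a)*(y*a))*(0*z))+(((8*a)*7)*(0*z)))
Apply SIMPLIFY at LR (target: (0*z)): ((((8*a)*(y*a))*(0*z))+(((8*a)*7)*(0*z))) -> ((((8*a)*(y*a))*0)+(((8*a)*7)*(0*z)))
Apply SIMPLIFY at L (target: (((8*a)*(y*a))*0)): ((((8*a)*(y*a))*0)+(((8*a)*7)*(0*z))) -> (0+(((8*a)*7)*(0*z)))
Apply SIMPLIFY at root (target: (0+(((8*a)*7)*(0*z)))): (0+(((8*a)*7)*(0*z))) -> (((8*a)*7)*(0*z))

Answer: (((8*a)*7)*(0*z))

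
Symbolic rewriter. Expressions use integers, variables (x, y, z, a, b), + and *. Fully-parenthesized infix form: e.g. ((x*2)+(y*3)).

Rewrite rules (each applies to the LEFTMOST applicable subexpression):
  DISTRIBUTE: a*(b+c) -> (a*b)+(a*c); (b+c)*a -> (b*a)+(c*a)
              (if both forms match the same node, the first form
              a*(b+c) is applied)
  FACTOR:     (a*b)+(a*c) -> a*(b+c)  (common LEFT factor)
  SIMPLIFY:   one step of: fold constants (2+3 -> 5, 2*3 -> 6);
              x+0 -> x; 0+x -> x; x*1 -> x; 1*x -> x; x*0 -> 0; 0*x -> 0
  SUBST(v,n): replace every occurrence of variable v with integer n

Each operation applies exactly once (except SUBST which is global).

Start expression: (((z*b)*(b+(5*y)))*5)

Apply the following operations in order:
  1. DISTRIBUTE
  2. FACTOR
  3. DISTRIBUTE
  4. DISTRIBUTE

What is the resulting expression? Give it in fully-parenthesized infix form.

Start: (((z*b)*(b+(5*y)))*5)
Apply DISTRIBUTE at L (target: ((z*b)*(b+(5*y)))): (((z*b)*(b+(5*y)))*5) -> ((((z*b)*b)+((z*b)*(5*y)))*5)
Apply FACTOR at L (target: (((z*b)*b)+((z*b)*(5*y)))): ((((z*b)*b)+((z*b)*(5*y)))*5) -> (((z*b)*(b+(5*y)))*5)
Apply DISTRIBUTE at L (target: ((z*b)*(b+(5*y)))): (((z*b)*(b+(5*y)))*5) -> ((((z*b)*b)+((z*b)*(5*y)))*5)
Apply DISTRIBUTE at root (target: ((((z*b)*b)+((z*b)*(5*y)))*5)): ((((z*b)*b)+((z*b)*(5*y)))*5) -> ((((z*b)*b)*5)+(((z*b)*(5*y))*5))

Answer: ((((z*b)*b)*5)+(((z*b)*(5*y))*5))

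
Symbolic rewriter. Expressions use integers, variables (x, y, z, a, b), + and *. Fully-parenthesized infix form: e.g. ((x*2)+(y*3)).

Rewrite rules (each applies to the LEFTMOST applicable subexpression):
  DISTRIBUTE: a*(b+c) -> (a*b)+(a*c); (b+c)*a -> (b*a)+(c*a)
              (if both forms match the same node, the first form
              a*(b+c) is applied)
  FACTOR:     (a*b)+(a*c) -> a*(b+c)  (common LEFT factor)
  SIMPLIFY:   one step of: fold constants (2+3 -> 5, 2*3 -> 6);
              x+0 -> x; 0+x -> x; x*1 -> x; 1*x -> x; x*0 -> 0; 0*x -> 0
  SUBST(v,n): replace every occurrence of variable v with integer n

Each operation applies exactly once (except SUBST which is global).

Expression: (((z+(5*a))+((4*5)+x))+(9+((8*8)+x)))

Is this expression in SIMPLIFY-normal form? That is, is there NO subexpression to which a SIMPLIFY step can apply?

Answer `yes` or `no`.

Expression: (((z+(5*a))+((4*5)+x))+(9+((8*8)+x)))
Scanning for simplifiable subexpressions (pre-order)...
  at root: (((z+(5*a))+((4*5)+x))+(9+((8*8)+x))) (not simplifiable)
  at L: ((z+(5*a))+((4*5)+x)) (not simplifiable)
  at LL: (z+(5*a)) (not simplifiable)
  at LLR: (5*a) (not simplifiable)
  at LR: ((4*5)+x) (not simplifiable)
  at LRL: (4*5) (SIMPLIFIABLE)
  at R: (9+((8*8)+x)) (not simplifiable)
  at RR: ((8*8)+x) (not simplifiable)
  at RRL: (8*8) (SIMPLIFIABLE)
Found simplifiable subexpr at path LRL: (4*5)
One SIMPLIFY step would give: (((z+(5*a))+(20+x))+(9+((8*8)+x)))
-> NOT in normal form.

Answer: no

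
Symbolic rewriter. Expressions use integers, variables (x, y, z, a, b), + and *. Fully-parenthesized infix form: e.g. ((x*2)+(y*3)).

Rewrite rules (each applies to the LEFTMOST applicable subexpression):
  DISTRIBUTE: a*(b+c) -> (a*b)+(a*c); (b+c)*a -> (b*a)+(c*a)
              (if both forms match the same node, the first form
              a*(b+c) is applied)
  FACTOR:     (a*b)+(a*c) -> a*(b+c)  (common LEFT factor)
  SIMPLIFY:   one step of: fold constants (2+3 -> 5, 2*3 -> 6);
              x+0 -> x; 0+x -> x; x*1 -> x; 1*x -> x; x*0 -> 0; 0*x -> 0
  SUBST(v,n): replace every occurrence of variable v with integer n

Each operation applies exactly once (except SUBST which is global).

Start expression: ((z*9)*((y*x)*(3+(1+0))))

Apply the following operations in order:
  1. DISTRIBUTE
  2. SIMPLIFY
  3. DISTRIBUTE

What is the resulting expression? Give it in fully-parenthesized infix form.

Start: ((z*9)*((y*x)*(3+(1+0))))
Apply DISTRIBUTE at R (target: ((y*x)*(3+(1+0)))): ((z*9)*((y*x)*(3+(1+0)))) -> ((z*9)*(((y*x)*3)+((y*x)*(1+0))))
Apply SIMPLIFY at RRR (target: (1+0)): ((z*9)*(((y*x)*3)+((y*x)*(1+0)))) -> ((z*9)*(((y*x)*3)+((y*x)*1)))
Apply DISTRIBUTE at root (target: ((z*9)*(((y*x)*3)+((y*x)*1)))): ((z*9)*(((y*x)*3)+((y*x)*1))) -> (((z*9)*((y*x)*3))+((z*9)*((y*x)*1)))

Answer: (((z*9)*((y*x)*3))+((z*9)*((y*x)*1)))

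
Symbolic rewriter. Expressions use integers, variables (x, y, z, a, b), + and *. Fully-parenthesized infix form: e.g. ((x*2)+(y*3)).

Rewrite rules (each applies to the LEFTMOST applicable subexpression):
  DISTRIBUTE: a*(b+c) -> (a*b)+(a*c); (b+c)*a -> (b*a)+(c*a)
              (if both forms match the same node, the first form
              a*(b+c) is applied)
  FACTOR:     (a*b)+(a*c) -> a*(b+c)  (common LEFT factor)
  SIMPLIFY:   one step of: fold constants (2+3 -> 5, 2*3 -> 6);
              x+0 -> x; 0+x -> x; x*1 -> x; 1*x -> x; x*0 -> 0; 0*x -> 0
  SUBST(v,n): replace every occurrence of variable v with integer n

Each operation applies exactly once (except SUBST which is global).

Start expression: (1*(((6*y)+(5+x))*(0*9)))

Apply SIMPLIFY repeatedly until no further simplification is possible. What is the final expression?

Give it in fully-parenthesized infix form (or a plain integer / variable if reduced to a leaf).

Start: (1*(((6*y)+(5+x))*(0*9)))
Step 1: at root: (1*(((6*y)+(5+x))*(0*9))) -> (((6*y)+(5+x))*(0*9)); overall: (1*(((6*y)+(5+x))*(0*9))) -> (((6*y)+(5+x))*(0*9))
Step 2: at R: (0*9) -> 0; overall: (((6*y)+(5+x))*(0*9)) -> (((6*y)+(5+x))*0)
Step 3: at root: (((6*y)+(5+x))*0) -> 0; overall: (((6*y)+(5+x))*0) -> 0
Fixed point: 0

Answer: 0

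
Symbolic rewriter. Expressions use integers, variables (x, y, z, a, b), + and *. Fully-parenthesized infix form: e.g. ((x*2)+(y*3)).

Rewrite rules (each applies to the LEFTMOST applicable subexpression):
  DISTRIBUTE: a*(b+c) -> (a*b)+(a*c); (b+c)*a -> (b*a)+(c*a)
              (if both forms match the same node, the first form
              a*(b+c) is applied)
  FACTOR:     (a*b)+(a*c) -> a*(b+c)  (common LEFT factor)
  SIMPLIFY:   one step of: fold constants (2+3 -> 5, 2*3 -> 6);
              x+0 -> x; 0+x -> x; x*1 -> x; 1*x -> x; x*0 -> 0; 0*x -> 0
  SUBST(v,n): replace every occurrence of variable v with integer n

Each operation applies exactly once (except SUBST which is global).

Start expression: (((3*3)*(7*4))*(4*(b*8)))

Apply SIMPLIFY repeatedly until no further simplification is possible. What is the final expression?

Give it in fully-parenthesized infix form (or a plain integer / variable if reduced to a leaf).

Start: (((3*3)*(7*4))*(4*(b*8)))
Step 1: at LL: (3*3) -> 9; overall: (((3*3)*(7*4))*(4*(b*8))) -> ((9*(7*4))*(4*(b*8)))
Step 2: at LR: (7*4) -> 28; overall: ((9*(7*4))*(4*(b*8))) -> ((9*28)*(4*(b*8)))
Step 3: at L: (9*28) -> 252; overall: ((9*28)*(4*(b*8))) -> (252*(4*(b*8)))
Fixed point: (252*(4*(b*8)))

Answer: (252*(4*(b*8)))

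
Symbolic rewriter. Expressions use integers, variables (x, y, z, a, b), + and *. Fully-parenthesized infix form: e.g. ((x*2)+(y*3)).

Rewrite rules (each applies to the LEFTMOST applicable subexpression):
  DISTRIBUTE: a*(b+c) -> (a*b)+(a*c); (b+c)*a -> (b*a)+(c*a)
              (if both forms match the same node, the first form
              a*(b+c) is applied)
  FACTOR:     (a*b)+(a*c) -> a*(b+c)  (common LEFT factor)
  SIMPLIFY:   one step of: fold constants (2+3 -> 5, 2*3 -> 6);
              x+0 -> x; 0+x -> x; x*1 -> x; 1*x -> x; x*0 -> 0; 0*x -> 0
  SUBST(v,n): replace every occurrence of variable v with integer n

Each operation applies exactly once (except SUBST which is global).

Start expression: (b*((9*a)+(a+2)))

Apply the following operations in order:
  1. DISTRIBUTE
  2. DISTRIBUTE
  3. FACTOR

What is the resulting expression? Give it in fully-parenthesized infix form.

Answer: ((b*(9*a))+(b*(a+2)))

Derivation:
Start: (b*((9*a)+(a+2)))
Apply DISTRIBUTE at root (target: (b*((9*a)+(a+2)))): (b*((9*a)+(a+2))) -> ((b*(9*a))+(b*(a+2)))
Apply DISTRIBUTE at R (target: (b*(a+2))): ((b*(9*a))+(b*(a+2))) -> ((b*(9*a))+((b*a)+(b*2)))
Apply FACTOR at R (target: ((b*a)+(b*2))): ((b*(9*a))+((b*a)+(b*2))) -> ((b*(9*a))+(b*(a+2)))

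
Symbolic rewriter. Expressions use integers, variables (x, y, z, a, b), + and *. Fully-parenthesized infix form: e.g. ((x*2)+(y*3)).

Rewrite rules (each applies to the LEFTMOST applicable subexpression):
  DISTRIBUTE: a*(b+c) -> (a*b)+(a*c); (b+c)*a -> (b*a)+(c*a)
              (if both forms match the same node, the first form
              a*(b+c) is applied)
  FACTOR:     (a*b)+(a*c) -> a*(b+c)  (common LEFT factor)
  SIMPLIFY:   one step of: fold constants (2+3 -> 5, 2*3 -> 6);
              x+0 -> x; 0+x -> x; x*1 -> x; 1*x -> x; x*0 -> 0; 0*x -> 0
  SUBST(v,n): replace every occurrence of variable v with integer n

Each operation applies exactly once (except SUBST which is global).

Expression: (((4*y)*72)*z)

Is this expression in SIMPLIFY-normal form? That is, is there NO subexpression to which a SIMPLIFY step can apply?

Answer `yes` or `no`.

Expression: (((4*y)*72)*z)
Scanning for simplifiable subexpressions (pre-order)...
  at root: (((4*y)*72)*z) (not simplifiable)
  at L: ((4*y)*72) (not simplifiable)
  at LL: (4*y) (not simplifiable)
Result: no simplifiable subexpression found -> normal form.

Answer: yes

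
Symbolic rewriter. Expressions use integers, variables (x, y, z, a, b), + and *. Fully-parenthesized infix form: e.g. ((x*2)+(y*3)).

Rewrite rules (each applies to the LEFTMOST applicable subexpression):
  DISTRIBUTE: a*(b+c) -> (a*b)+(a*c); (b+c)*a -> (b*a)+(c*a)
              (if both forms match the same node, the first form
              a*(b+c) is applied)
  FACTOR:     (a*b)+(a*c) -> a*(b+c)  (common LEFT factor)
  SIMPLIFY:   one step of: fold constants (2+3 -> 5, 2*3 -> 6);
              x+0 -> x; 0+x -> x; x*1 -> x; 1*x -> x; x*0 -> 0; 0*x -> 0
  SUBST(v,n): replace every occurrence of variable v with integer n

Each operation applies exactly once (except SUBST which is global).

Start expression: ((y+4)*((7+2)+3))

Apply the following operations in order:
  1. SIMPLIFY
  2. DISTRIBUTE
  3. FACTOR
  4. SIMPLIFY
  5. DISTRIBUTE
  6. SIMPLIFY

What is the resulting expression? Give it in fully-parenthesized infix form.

Start: ((y+4)*((7+2)+3))
Apply SIMPLIFY at RL (target: (7+2)): ((y+4)*((7+2)+3)) -> ((y+4)*(9+3))
Apply DISTRIBUTE at root (target: ((y+4)*(9+3))): ((y+4)*(9+3)) -> (((y+4)*9)+((y+4)*3))
Apply FACTOR at root (target: (((y+4)*9)+((y+4)*3))): (((y+4)*9)+((y+4)*3)) -> ((y+4)*(9+3))
Apply SIMPLIFY at R (target: (9+3)): ((y+4)*(9+3)) -> ((y+4)*12)
Apply DISTRIBUTE at root (target: ((y+4)*12)): ((y+4)*12) -> ((y*12)+(4*12))
Apply SIMPLIFY at R (target: (4*12)): ((y*12)+(4*12)) -> ((y*12)+48)

Answer: ((y*12)+48)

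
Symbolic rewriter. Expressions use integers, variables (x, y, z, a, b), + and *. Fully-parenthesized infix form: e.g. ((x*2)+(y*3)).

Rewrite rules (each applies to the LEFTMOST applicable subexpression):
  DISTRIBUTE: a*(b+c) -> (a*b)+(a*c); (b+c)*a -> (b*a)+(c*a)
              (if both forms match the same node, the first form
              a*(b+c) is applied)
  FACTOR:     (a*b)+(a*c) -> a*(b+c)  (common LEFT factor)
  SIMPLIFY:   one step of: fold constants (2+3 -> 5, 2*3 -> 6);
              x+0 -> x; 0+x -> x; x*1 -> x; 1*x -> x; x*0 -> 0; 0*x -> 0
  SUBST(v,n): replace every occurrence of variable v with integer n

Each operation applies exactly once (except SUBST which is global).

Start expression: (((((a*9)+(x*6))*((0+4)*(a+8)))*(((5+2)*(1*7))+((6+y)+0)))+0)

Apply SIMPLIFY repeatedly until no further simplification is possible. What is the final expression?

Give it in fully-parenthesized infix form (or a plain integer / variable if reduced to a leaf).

Start: (((((a*9)+(x*6))*((0+4)*(a+8)))*(((5+2)*(1*7))+((6+y)+0)))+0)
Step 1: at root: (((((a*9)+(x*6))*((0+4)*(a+8)))*(((5+2)*(1*7))+((6+y)+0)))+0) -> ((((a*9)+(x*6))*((0+4)*(a+8)))*(((5+2)*(1*7))+((6+y)+0))); overall: (((((a*9)+(x*6))*((0+4)*(a+8)))*(((5+2)*(1*7))+((6+y)+0)))+0) -> ((((a*9)+(x*6))*((0+4)*(a+8)))*(((5+2)*(1*7))+((6+y)+0)))
Step 2: at LRL: (0+4) -> 4; overall: ((((a*9)+(x*6))*((0+4)*(a+8)))*(((5+2)*(1*7))+((6+y)+0))) -> ((((a*9)+(x*6))*(4*(a+8)))*(((5+2)*(1*7))+((6+y)+0)))
Step 3: at RLL: (5+2) -> 7; overall: ((((a*9)+(x*6))*(4*(a+8)))*(((5+2)*(1*7))+((6+y)+0))) -> ((((a*9)+(x*6))*(4*(a+8)))*((7*(1*7))+((6+y)+0)))
Step 4: at RLR: (1*7) -> 7; overall: ((((a*9)+(x*6))*(4*(a+8)))*((7*(1*7))+((6+y)+0))) -> ((((a*9)+(x*6))*(4*(a+8)))*((7*7)+((6+y)+0)))
Step 5: at RL: (7*7) -> 49; overall: ((((a*9)+(x*6))*(4*(a+8)))*((7*7)+((6+y)+0))) -> ((((a*9)+(x*6))*(4*(a+8)))*(49+((6+y)+0)))
Step 6: at RR: ((6+y)+0) -> (6+y); overall: ((((a*9)+(x*6))*(4*(a+8)))*(49+((6+y)+0))) -> ((((a*9)+(x*6))*(4*(a+8)))*(49+(6+y)))
Fixed point: ((((a*9)+(x*6))*(4*(a+8)))*(49+(6+y)))

Answer: ((((a*9)+(x*6))*(4*(a+8)))*(49+(6+y)))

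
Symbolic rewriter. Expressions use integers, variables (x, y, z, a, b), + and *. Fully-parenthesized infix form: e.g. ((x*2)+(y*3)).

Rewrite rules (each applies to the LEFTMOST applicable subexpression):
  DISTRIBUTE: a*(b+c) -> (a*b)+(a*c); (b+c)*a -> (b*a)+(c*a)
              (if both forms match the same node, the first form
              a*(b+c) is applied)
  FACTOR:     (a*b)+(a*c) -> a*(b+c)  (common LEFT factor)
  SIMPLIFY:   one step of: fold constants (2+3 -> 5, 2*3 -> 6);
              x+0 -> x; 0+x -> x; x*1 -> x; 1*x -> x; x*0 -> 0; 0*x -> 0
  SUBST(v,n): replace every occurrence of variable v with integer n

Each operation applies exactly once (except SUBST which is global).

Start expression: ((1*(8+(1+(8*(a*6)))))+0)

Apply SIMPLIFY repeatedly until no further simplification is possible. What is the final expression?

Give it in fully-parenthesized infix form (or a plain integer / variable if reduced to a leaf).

Start: ((1*(8+(1+(8*(a*6)))))+0)
Step 1: at root: ((1*(8+(1+(8*(a*6)))))+0) -> (1*(8+(1+(8*(a*6))))); overall: ((1*(8+(1+(8*(a*6)))))+0) -> (1*(8+(1+(8*(a*6)))))
Step 2: at root: (1*(8+(1+(8*(a*6))))) -> (8+(1+(8*(a*6)))); overall: (1*(8+(1+(8*(a*6))))) -> (8+(1+(8*(a*6))))
Fixed point: (8+(1+(8*(a*6))))

Answer: (8+(1+(8*(a*6))))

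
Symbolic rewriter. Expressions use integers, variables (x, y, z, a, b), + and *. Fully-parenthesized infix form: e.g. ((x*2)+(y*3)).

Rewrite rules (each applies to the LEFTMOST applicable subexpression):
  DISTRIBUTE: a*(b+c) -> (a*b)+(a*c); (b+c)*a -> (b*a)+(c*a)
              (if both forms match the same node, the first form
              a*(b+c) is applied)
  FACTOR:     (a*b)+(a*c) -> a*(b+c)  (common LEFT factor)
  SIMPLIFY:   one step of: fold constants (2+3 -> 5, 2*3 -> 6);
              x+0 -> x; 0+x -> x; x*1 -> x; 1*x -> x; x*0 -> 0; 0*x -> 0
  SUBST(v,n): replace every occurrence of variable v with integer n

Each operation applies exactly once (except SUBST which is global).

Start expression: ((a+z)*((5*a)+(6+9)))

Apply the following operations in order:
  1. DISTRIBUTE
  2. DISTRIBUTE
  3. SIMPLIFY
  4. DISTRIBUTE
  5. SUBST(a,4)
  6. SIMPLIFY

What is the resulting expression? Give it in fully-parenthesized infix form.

Answer: (((4*20)+(z*(5*4)))+((4*15)+(z*15)))

Derivation:
Start: ((a+z)*((5*a)+(6+9)))
Apply DISTRIBUTE at root (target: ((a+z)*((5*a)+(6+9)))): ((a+z)*((5*a)+(6+9))) -> (((a+z)*(5*a))+((a+z)*(6+9)))
Apply DISTRIBUTE at L (target: ((a+z)*(5*a))): (((a+z)*(5*a))+((a+z)*(6+9))) -> (((a*(5*a))+(z*(5*a)))+((a+z)*(6+9)))
Apply SIMPLIFY at RR (target: (6+9)): (((a*(5*a))+(z*(5*a)))+((a+z)*(6+9))) -> (((a*(5*a))+(z*(5*a)))+((a+z)*15))
Apply DISTRIBUTE at R (target: ((a+z)*15)): (((a*(5*a))+(z*(5*a)))+((a+z)*15)) -> (((a*(5*a))+(z*(5*a)))+((a*15)+(z*15)))
Apply SUBST(a,4): (((a*(5*a))+(z*(5*a)))+((a*15)+(z*15))) -> (((4*(5*4))+(z*(5*4)))+((4*15)+(z*15)))
Apply SIMPLIFY at LLR (target: (5*4)): (((4*(5*4))+(z*(5*4)))+((4*15)+(z*15))) -> (((4*20)+(z*(5*4)))+((4*15)+(z*15)))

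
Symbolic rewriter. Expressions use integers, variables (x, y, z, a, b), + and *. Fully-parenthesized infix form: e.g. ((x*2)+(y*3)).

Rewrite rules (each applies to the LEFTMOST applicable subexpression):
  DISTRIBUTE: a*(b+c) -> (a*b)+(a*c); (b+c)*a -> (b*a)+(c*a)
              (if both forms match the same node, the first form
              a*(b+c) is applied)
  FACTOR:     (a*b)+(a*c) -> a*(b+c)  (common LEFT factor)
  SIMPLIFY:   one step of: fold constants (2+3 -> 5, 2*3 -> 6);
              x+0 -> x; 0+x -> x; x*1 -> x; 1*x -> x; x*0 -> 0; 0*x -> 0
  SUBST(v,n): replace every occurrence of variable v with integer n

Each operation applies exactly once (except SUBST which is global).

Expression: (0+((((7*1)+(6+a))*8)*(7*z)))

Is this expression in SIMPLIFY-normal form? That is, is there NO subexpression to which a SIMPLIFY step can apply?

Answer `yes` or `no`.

Expression: (0+((((7*1)+(6+a))*8)*(7*z)))
Scanning for simplifiable subexpressions (pre-order)...
  at root: (0+((((7*1)+(6+a))*8)*(7*z))) (SIMPLIFIABLE)
  at R: ((((7*1)+(6+a))*8)*(7*z)) (not simplifiable)
  at RL: (((7*1)+(6+a))*8) (not simplifiable)
  at RLL: ((7*1)+(6+a)) (not simplifiable)
  at RLLL: (7*1) (SIMPLIFIABLE)
  at RLLR: (6+a) (not simplifiable)
  at RR: (7*z) (not simplifiable)
Found simplifiable subexpr at path root: (0+((((7*1)+(6+a))*8)*(7*z)))
One SIMPLIFY step would give: ((((7*1)+(6+a))*8)*(7*z))
-> NOT in normal form.

Answer: no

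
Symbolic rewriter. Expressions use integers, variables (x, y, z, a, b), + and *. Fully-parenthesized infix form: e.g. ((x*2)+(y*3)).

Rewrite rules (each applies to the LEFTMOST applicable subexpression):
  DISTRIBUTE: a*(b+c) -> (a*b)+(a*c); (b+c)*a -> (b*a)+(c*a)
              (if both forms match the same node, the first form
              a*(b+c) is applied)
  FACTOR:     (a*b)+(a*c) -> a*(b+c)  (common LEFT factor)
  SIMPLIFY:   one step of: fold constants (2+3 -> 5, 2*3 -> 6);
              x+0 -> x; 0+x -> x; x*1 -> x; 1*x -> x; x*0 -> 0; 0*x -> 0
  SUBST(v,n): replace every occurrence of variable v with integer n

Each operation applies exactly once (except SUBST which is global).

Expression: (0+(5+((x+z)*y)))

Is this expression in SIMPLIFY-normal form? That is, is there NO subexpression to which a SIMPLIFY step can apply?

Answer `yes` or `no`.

Expression: (0+(5+((x+z)*y)))
Scanning for simplifiable subexpressions (pre-order)...
  at root: (0+(5+((x+z)*y))) (SIMPLIFIABLE)
  at R: (5+((x+z)*y)) (not simplifiable)
  at RR: ((x+z)*y) (not simplifiable)
  at RRL: (x+z) (not simplifiable)
Found simplifiable subexpr at path root: (0+(5+((x+z)*y)))
One SIMPLIFY step would give: (5+((x+z)*y))
-> NOT in normal form.

Answer: no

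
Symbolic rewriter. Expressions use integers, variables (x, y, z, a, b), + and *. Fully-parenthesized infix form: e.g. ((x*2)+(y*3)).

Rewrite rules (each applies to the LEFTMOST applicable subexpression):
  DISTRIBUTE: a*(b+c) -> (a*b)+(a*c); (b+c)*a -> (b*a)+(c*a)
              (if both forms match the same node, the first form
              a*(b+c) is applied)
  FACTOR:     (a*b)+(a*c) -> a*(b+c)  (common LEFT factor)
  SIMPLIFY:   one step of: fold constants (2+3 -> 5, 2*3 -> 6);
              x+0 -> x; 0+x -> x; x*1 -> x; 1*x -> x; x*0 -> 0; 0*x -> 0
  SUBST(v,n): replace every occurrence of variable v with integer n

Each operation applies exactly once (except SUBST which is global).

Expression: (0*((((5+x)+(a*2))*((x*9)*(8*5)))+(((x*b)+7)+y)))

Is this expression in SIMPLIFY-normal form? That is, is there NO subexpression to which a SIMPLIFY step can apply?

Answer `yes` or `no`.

Answer: no

Derivation:
Expression: (0*((((5+x)+(a*2))*((x*9)*(8*5)))+(((x*b)+7)+y)))
Scanning for simplifiable subexpressions (pre-order)...
  at root: (0*((((5+x)+(a*2))*((x*9)*(8*5)))+(((x*b)+7)+y))) (SIMPLIFIABLE)
  at R: ((((5+x)+(a*2))*((x*9)*(8*5)))+(((x*b)+7)+y)) (not simplifiable)
  at RL: (((5+x)+(a*2))*((x*9)*(8*5))) (not simplifiable)
  at RLL: ((5+x)+(a*2)) (not simplifiable)
  at RLLL: (5+x) (not simplifiable)
  at RLLR: (a*2) (not simplifiable)
  at RLR: ((x*9)*(8*5)) (not simplifiable)
  at RLRL: (x*9) (not simplifiable)
  at RLRR: (8*5) (SIMPLIFIABLE)
  at RR: (((x*b)+7)+y) (not simplifiable)
  at RRL: ((x*b)+7) (not simplifiable)
  at RRLL: (x*b) (not simplifiable)
Found simplifiable subexpr at path root: (0*((((5+x)+(a*2))*((x*9)*(8*5)))+(((x*b)+7)+y)))
One SIMPLIFY step would give: 0
-> NOT in normal form.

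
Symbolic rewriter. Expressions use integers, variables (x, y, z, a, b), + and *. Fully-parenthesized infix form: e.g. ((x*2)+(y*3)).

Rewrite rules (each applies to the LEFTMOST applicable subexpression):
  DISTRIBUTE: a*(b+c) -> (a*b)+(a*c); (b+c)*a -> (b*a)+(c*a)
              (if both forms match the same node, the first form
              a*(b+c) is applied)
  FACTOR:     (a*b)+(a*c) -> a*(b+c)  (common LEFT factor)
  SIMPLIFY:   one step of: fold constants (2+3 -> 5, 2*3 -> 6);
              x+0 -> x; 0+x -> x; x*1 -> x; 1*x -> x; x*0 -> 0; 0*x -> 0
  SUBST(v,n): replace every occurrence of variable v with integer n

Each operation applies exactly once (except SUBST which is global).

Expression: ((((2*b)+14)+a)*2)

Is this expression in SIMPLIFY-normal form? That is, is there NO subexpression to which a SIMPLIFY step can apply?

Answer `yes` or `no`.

Expression: ((((2*b)+14)+a)*2)
Scanning for simplifiable subexpressions (pre-order)...
  at root: ((((2*b)+14)+a)*2) (not simplifiable)
  at L: (((2*b)+14)+a) (not simplifiable)
  at LL: ((2*b)+14) (not simplifiable)
  at LLL: (2*b) (not simplifiable)
Result: no simplifiable subexpression found -> normal form.

Answer: yes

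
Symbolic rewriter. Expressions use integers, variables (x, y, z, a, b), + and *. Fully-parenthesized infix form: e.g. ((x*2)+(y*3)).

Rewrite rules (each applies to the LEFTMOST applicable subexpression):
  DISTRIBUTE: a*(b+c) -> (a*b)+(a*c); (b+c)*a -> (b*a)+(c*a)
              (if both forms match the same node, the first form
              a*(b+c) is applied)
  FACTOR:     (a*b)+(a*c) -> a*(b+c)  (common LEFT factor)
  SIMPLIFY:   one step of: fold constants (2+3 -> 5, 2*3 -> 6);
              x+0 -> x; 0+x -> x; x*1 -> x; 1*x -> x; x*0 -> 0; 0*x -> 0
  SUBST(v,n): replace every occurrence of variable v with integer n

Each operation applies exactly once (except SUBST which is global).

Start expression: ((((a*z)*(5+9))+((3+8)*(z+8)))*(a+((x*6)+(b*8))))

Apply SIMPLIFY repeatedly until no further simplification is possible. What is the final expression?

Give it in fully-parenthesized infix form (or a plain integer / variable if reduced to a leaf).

Answer: ((((a*z)*14)+(11*(z+8)))*(a+((x*6)+(b*8))))

Derivation:
Start: ((((a*z)*(5+9))+((3+8)*(z+8)))*(a+((x*6)+(b*8))))
Step 1: at LLR: (5+9) -> 14; overall: ((((a*z)*(5+9))+((3+8)*(z+8)))*(a+((x*6)+(b*8)))) -> ((((a*z)*14)+((3+8)*(z+8)))*(a+((x*6)+(b*8))))
Step 2: at LRL: (3+8) -> 11; overall: ((((a*z)*14)+((3+8)*(z+8)))*(a+((x*6)+(b*8)))) -> ((((a*z)*14)+(11*(z+8)))*(a+((x*6)+(b*8))))
Fixed point: ((((a*z)*14)+(11*(z+8)))*(a+((x*6)+(b*8))))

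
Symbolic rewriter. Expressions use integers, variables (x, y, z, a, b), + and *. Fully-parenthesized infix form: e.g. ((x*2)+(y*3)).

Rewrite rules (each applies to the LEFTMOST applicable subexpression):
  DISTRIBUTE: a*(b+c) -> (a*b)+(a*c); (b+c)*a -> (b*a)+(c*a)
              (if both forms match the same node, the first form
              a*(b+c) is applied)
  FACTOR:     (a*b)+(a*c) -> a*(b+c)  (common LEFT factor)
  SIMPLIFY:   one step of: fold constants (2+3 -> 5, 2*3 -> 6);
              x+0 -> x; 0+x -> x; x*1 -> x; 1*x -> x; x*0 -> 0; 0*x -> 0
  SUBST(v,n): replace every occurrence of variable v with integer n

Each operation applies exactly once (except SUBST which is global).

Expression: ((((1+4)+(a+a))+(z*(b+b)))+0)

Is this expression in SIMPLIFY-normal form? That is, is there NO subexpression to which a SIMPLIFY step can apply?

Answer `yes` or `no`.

Expression: ((((1+4)+(a+a))+(z*(b+b)))+0)
Scanning for simplifiable subexpressions (pre-order)...
  at root: ((((1+4)+(a+a))+(z*(b+b)))+0) (SIMPLIFIABLE)
  at L: (((1+4)+(a+a))+(z*(b+b))) (not simplifiable)
  at LL: ((1+4)+(a+a)) (not simplifiable)
  at LLL: (1+4) (SIMPLIFIABLE)
  at LLR: (a+a) (not simplifiable)
  at LR: (z*(b+b)) (not simplifiable)
  at LRR: (b+b) (not simplifiable)
Found simplifiable subexpr at path root: ((((1+4)+(a+a))+(z*(b+b)))+0)
One SIMPLIFY step would give: (((1+4)+(a+a))+(z*(b+b)))
-> NOT in normal form.

Answer: no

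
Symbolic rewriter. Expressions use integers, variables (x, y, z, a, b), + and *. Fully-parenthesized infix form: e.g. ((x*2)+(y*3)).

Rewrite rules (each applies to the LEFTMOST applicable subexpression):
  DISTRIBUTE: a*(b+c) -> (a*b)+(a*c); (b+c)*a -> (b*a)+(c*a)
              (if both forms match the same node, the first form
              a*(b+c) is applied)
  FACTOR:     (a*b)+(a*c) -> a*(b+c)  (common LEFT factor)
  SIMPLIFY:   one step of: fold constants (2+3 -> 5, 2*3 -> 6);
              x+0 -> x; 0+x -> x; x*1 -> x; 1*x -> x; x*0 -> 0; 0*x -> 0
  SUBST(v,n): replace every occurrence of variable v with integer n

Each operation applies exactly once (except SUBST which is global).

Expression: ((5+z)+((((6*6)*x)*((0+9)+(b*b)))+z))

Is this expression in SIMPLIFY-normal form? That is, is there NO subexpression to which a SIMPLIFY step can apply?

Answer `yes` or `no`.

Answer: no

Derivation:
Expression: ((5+z)+((((6*6)*x)*((0+9)+(b*b)))+z))
Scanning for simplifiable subexpressions (pre-order)...
  at root: ((5+z)+((((6*6)*x)*((0+9)+(b*b)))+z)) (not simplifiable)
  at L: (5+z) (not simplifiable)
  at R: ((((6*6)*x)*((0+9)+(b*b)))+z) (not simplifiable)
  at RL: (((6*6)*x)*((0+9)+(b*b))) (not simplifiable)
  at RLL: ((6*6)*x) (not simplifiable)
  at RLLL: (6*6) (SIMPLIFIABLE)
  at RLR: ((0+9)+(b*b)) (not simplifiable)
  at RLRL: (0+9) (SIMPLIFIABLE)
  at RLRR: (b*b) (not simplifiable)
Found simplifiable subexpr at path RLLL: (6*6)
One SIMPLIFY step would give: ((5+z)+(((36*x)*((0+9)+(b*b)))+z))
-> NOT in normal form.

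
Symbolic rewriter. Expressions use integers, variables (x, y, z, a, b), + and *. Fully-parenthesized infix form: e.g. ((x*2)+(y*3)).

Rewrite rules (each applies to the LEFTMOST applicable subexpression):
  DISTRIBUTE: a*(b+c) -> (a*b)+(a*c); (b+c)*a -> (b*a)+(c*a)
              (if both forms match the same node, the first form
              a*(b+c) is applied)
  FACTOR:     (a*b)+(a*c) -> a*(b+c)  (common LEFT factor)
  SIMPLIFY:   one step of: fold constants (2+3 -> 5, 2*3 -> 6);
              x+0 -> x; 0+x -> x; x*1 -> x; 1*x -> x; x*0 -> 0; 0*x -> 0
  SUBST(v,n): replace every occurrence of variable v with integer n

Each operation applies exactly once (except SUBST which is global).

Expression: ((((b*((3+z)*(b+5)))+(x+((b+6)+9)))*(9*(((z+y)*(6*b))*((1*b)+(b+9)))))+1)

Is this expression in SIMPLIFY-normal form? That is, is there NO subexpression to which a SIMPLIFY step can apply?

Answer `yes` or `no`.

Answer: no

Derivation:
Expression: ((((b*((3+z)*(b+5)))+(x+((b+6)+9)))*(9*(((z+y)*(6*b))*((1*b)+(b+9)))))+1)
Scanning for simplifiable subexpressions (pre-order)...
  at root: ((((b*((3+z)*(b+5)))+(x+((b+6)+9)))*(9*(((z+y)*(6*b))*((1*b)+(b+9)))))+1) (not simplifiable)
  at L: (((b*((3+z)*(b+5)))+(x+((b+6)+9)))*(9*(((z+y)*(6*b))*((1*b)+(b+9))))) (not simplifiable)
  at LL: ((b*((3+z)*(b+5)))+(x+((b+6)+9))) (not simplifiable)
  at LLL: (b*((3+z)*(b+5))) (not simplifiable)
  at LLLR: ((3+z)*(b+5)) (not simplifiable)
  at LLLRL: (3+z) (not simplifiable)
  at LLLRR: (b+5) (not simplifiable)
  at LLR: (x+((b+6)+9)) (not simplifiable)
  at LLRR: ((b+6)+9) (not simplifiable)
  at LLRRL: (b+6) (not simplifiable)
  at LR: (9*(((z+y)*(6*b))*((1*b)+(b+9)))) (not simplifiable)
  at LRR: (((z+y)*(6*b))*((1*b)+(b+9))) (not simplifiable)
  at LRRL: ((z+y)*(6*b)) (not simplifiable)
  at LRRLL: (z+y) (not simplifiable)
  at LRRLR: (6*b) (not simplifiable)
  at LRRR: ((1*b)+(b+9)) (not simplifiable)
  at LRRRL: (1*b) (SIMPLIFIABLE)
  at LRRRR: (b+9) (not simplifiable)
Found simplifiable subexpr at path LRRRL: (1*b)
One SIMPLIFY step would give: ((((b*((3+z)*(b+5)))+(x+((b+6)+9)))*(9*(((z+y)*(6*b))*(b+(b+9)))))+1)
-> NOT in normal form.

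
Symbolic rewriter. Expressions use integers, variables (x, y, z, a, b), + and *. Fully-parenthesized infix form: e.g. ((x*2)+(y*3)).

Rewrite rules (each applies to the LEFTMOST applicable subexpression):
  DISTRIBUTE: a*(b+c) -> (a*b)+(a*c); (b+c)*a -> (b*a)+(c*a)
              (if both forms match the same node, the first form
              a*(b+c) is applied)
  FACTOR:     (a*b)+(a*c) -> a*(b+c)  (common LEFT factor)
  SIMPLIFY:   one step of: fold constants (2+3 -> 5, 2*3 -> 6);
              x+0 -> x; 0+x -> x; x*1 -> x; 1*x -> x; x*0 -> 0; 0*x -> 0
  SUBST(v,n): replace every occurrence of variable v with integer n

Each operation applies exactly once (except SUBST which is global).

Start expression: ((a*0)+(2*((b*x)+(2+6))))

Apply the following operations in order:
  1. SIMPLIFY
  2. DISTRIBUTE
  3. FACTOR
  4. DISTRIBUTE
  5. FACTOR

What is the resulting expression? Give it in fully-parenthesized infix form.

Start: ((a*0)+(2*((b*x)+(2+6))))
Apply SIMPLIFY at L (target: (a*0)): ((a*0)+(2*((b*x)+(2+6)))) -> (0+(2*((b*x)+(2+6))))
Apply DISTRIBUTE at R (target: (2*((b*x)+(2+6)))): (0+(2*((b*x)+(2+6)))) -> (0+((2*(b*x))+(2*(2+6))))
Apply FACTOR at R (target: ((2*(b*x))+(2*(2+6)))): (0+((2*(b*x))+(2*(2+6)))) -> (0+(2*((b*x)+(2+6))))
Apply DISTRIBUTE at R (target: (2*((b*x)+(2+6)))): (0+(2*((b*x)+(2+6)))) -> (0+((2*(b*x))+(2*(2+6))))
Apply FACTOR at R (target: ((2*(b*x))+(2*(2+6)))): (0+((2*(b*x))+(2*(2+6)))) -> (0+(2*((b*x)+(2+6))))

Answer: (0+(2*((b*x)+(2+6))))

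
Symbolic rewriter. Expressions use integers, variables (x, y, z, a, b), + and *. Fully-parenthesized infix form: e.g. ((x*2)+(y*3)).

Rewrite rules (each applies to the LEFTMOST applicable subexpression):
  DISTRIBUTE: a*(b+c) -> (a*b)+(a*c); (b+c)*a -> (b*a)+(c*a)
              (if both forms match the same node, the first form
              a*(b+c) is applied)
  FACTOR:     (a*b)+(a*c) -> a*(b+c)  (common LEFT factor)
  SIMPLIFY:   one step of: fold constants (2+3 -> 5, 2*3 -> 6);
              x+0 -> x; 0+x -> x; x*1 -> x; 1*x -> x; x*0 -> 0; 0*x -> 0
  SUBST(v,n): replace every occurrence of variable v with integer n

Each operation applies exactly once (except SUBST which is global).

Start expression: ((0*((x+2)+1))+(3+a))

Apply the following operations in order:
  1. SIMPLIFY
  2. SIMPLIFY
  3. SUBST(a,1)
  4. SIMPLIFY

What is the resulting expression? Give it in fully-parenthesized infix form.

Answer: 4

Derivation:
Start: ((0*((x+2)+1))+(3+a))
Apply SIMPLIFY at L (target: (0*((x+2)+1))): ((0*((x+2)+1))+(3+a)) -> (0+(3+a))
Apply SIMPLIFY at root (target: (0+(3+a))): (0+(3+a)) -> (3+a)
Apply SUBST(a,1): (3+a) -> (3+1)
Apply SIMPLIFY at root (target: (3+1)): (3+1) -> 4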